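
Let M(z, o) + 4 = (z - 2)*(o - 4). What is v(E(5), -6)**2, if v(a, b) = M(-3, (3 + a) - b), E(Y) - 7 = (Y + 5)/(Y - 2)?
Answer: 58564/9 ≈ 6507.1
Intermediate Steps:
M(z, o) = -4 + (-4 + o)*(-2 + z) (M(z, o) = -4 + (z - 2)*(o - 4) = -4 + (-2 + z)*(-4 + o) = -4 + (-4 + o)*(-2 + z))
E(Y) = 7 + (5 + Y)/(-2 + Y) (E(Y) = 7 + (Y + 5)/(Y - 2) = 7 + (5 + Y)/(-2 + Y))
v(a, b) = 1 - 5*a + 5*b (v(a, b) = 4 - 4*(-3) - 2*((3 + a) - b) + ((3 + a) - b)*(-3) = 4 + 12 - 2*(3 + a - b) + (3 + a - b)*(-3) = 4 + 12 + (-6 - 2*a + 2*b) + (-9 - 3*a + 3*b) = 1 - 5*a + 5*b)
v(E(5), -6)**2 = (1 - 5*(-9 + 8*5)/(-2 + 5) + 5*(-6))**2 = (1 - 5*(-9 + 40)/3 - 30)**2 = (1 - 5*31/3 - 30)**2 = (1 - 155/3 - 30)**2 = (-242/3)**2 = 58564/9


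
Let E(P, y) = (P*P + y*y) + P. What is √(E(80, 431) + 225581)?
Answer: √417822 ≈ 646.39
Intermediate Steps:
E(P, y) = P + P² + y² (E(P, y) = (P² + y²) + P = P + P² + y²)
√(E(80, 431) + 225581) = √((80 + 80² + 431²) + 225581) = √((80 + 6400 + 185761) + 225581) = √(192241 + 225581) = √417822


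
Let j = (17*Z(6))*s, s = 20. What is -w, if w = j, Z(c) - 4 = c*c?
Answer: -13600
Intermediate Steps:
Z(c) = 4 + c**2 (Z(c) = 4 + c*c = 4 + c**2)
j = 13600 (j = (17*(4 + 6**2))*20 = (17*(4 + 36))*20 = (17*40)*20 = 680*20 = 13600)
w = 13600
-w = -1*13600 = -13600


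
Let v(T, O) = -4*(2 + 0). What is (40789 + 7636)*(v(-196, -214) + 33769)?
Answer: 1634876425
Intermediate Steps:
v(T, O) = -8 (v(T, O) = -4*2 = -8)
(40789 + 7636)*(v(-196, -214) + 33769) = (40789 + 7636)*(-8 + 33769) = 48425*33761 = 1634876425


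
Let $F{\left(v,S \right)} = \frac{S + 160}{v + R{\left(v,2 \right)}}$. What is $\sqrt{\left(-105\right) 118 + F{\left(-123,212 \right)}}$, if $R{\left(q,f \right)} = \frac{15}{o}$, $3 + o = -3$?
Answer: $\frac{3 i \sqrt{86752126}}{251} \approx 111.32 i$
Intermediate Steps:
$o = -6$ ($o = -3 - 3 = -6$)
$R{\left(q,f \right)} = - \frac{5}{2}$ ($R{\left(q,f \right)} = \frac{15}{-6} = 15 \left(- \frac{1}{6}\right) = - \frac{5}{2}$)
$F{\left(v,S \right)} = \frac{160 + S}{- \frac{5}{2} + v}$ ($F{\left(v,S \right)} = \frac{S + 160}{v - \frac{5}{2}} = \frac{160 + S}{- \frac{5}{2} + v}$)
$\sqrt{\left(-105\right) 118 + F{\left(-123,212 \right)}} = \sqrt{\left(-105\right) 118 + \frac{2 \left(160 + 212\right)}{-5 + 2 \left(-123\right)}} = \sqrt{-12390 + 2 \frac{1}{-5 - 246} \cdot 372} = \sqrt{-12390 + 2 \frac{1}{-251} \cdot 372} = \sqrt{-12390 + 2 \left(- \frac{1}{251}\right) 372} = \sqrt{-12390 - \frac{744}{251}} = \sqrt{- \frac{3110634}{251}} = \frac{3 i \sqrt{86752126}}{251}$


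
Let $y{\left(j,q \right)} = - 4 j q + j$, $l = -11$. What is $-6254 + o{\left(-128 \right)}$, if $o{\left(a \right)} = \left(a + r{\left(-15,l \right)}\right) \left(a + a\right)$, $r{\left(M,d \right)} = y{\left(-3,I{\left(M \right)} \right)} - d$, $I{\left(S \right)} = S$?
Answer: $70546$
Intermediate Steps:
$y{\left(j,q \right)} = j - 4 j q$ ($y{\left(j,q \right)} = - 4 j q + j = j - 4 j q$)
$r{\left(M,d \right)} = -3 - d + 12 M$ ($r{\left(M,d \right)} = - 3 \left(1 - 4 M\right) - d = \left(-3 + 12 M\right) - d = -3 - d + 12 M$)
$o{\left(a \right)} = 2 a \left(-172 + a\right)$ ($o{\left(a \right)} = \left(a - 172\right) \left(a + a\right) = \left(a - 172\right) 2 a = \left(-172 + a\right) 2 a = 2 a \left(-172 + a\right)$)
$-6254 + o{\left(-128 \right)} = -6254 + 2 \left(-128\right) \left(-172 - 128\right) = -6254 + 2 \left(-128\right) \left(-300\right) = -6254 + 76800 = 70546$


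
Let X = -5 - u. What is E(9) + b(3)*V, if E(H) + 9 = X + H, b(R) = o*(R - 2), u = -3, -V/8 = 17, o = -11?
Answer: 1494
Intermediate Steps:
V = -136 (V = -8*17 = -136)
b(R) = 22 - 11*R (b(R) = -11*(R - 2) = -11*(-2 + R) = 22 - 11*R)
X = -2 (X = -5 - 1*(-3) = -5 + 3 = -2)
E(H) = -11 + H (E(H) = -9 + (-2 + H) = -11 + H)
E(9) + b(3)*V = (-11 + 9) + (22 - 11*3)*(-136) = -2 + (22 - 33)*(-136) = -2 - 11*(-136) = -2 + 1496 = 1494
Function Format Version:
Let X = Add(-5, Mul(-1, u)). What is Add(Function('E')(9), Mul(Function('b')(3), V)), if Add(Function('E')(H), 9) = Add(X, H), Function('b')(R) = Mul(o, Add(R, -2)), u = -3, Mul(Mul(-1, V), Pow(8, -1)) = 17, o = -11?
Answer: 1494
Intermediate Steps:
V = -136 (V = Mul(-8, 17) = -136)
Function('b')(R) = Add(22, Mul(-11, R)) (Function('b')(R) = Mul(-11, Add(R, -2)) = Mul(-11, Add(-2, R)) = Add(22, Mul(-11, R)))
X = -2 (X = Add(-5, Mul(-1, -3)) = Add(-5, 3) = -2)
Function('E')(H) = Add(-11, H) (Function('E')(H) = Add(-9, Add(-2, H)) = Add(-11, H))
Add(Function('E')(9), Mul(Function('b')(3), V)) = Add(Add(-11, 9), Mul(Add(22, Mul(-11, 3)), -136)) = Add(-2, Mul(Add(22, -33), -136)) = Add(-2, Mul(-11, -136)) = Add(-2, 1496) = 1494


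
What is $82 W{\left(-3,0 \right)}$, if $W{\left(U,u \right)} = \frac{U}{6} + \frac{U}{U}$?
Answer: $41$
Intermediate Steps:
$W{\left(U,u \right)} = 1 + \frac{U}{6}$ ($W{\left(U,u \right)} = U \frac{1}{6} + 1 = \frac{U}{6} + 1 = 1 + \frac{U}{6}$)
$82 W{\left(-3,0 \right)} = 82 \left(1 + \frac{1}{6} \left(-3\right)\right) = 82 \left(1 - \frac{1}{2}\right) = 82 \cdot \frac{1}{2} = 41$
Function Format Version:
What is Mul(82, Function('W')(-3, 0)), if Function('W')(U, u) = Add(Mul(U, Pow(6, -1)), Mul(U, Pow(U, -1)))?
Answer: 41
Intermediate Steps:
Function('W')(U, u) = Add(1, Mul(Rational(1, 6), U)) (Function('W')(U, u) = Add(Mul(U, Rational(1, 6)), 1) = Add(Mul(Rational(1, 6), U), 1) = Add(1, Mul(Rational(1, 6), U)))
Mul(82, Function('W')(-3, 0)) = Mul(82, Add(1, Mul(Rational(1, 6), -3))) = Mul(82, Add(1, Rational(-1, 2))) = Mul(82, Rational(1, 2)) = 41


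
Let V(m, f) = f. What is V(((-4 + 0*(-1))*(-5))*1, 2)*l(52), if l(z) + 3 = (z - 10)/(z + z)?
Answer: -135/26 ≈ -5.1923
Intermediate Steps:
l(z) = -3 + (-10 + z)/(2*z) (l(z) = -3 + (z - 10)/(z + z) = -3 + (-10 + z)/((2*z)) = -3 + (-10 + z)*(1/(2*z)) = -3 + (-10 + z)/(2*z))
V(((-4 + 0*(-1))*(-5))*1, 2)*l(52) = 2*(-5/2 - 5/52) = 2*(-135/52) = -135/26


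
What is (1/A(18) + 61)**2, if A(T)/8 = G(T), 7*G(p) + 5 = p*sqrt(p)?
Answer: 8030711775969/2158159936 + 535597839*sqrt(2)/539539984 ≈ 3722.5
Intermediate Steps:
G(p) = -5/7 + p**(3/2)/7 (G(p) = -5/7 + (p*sqrt(p))/7 = -5/7 + p**(3/2)/7)
A(T) = -40/7 + 8*T**(3/2)/7 (A(T) = 8*(-5/7 + T**(3/2)/7) = -40/7 + 8*T**(3/2)/7)
(1/A(18) + 61)**2 = (1/(-40/7 + 8*18**(3/2)/7) + 61)**2 = (1/(-40/7 + 8*(54*sqrt(2))/7) + 61)**2 = (1/(-40/7 + 432*sqrt(2)/7) + 61)**2 = (61 + 1/(-40/7 + 432*sqrt(2)/7))**2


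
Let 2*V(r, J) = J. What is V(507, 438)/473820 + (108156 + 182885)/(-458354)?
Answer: -22966777849/36196215380 ≈ -0.63451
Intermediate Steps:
V(r, J) = J/2
V(507, 438)/473820 + (108156 + 182885)/(-458354) = ((1/2)*438)/473820 + (108156 + 182885)/(-458354) = 219*(1/473820) + 291041*(-1/458354) = 73/157940 - 291041/458354 = -22966777849/36196215380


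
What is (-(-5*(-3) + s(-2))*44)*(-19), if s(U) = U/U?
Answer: 13376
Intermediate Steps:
s(U) = 1
(-(-5*(-3) + s(-2))*44)*(-19) = (-(-5*(-3) + 1)*44)*(-19) = (-(15 + 1)*44)*(-19) = (-1*16*44)*(-19) = -16*44*(-19) = -704*(-19) = 13376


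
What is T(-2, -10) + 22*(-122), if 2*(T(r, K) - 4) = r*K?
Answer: -2670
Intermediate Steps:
T(r, K) = 4 + K*r/2 (T(r, K) = 4 + (r*K)/2 = 4 + (K*r)/2 = 4 + K*r/2)
T(-2, -10) + 22*(-122) = (4 + (1/2)*(-10)*(-2)) + 22*(-122) = (4 + 10) - 2684 = 14 - 2684 = -2670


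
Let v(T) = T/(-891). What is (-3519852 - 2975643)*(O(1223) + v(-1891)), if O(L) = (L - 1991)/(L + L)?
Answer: -4266563725585/363231 ≈ -1.1746e+7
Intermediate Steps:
v(T) = -T/891 (v(T) = T*(-1/891) = -T/891)
O(L) = (-1991 + L)/(2*L) (O(L) = (-1991 + L)/((2*L)) = (-1991 + L)*(1/(2*L)) = (-1991 + L)/(2*L))
(-3519852 - 2975643)*(O(1223) + v(-1891)) = (-3519852 - 2975643)*((½)*(-1991 + 1223)/1223 - 1/891*(-1891)) = -6495495*((½)*(1/1223)*(-768) + 1891/891) = -6495495*(-384/1223 + 1891/891) = -6495495*1970549/1089693 = -4266563725585/363231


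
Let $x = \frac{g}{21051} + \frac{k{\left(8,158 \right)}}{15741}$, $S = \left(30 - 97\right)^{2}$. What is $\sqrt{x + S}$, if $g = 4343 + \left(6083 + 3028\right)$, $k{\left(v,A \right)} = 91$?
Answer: $\frac{\sqrt{676230203234856666}}{12272733} \approx 67.005$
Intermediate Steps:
$g = 13454$ ($g = 4343 + 9111 = 13454$)
$S = 4489$ ($S = \left(-67\right)^{2} = 4489$)
$x = \frac{23743895}{36818199}$ ($x = \frac{13454}{21051} + \frac{91}{15741} = \frac{23743895}{36818199} \approx 0.6449$)
$\sqrt{x + S} = \sqrt{\frac{23743895}{36818199} + 4489} = \sqrt{\frac{165300639206}{36818199}} = \frac{\sqrt{676230203234856666}}{12272733}$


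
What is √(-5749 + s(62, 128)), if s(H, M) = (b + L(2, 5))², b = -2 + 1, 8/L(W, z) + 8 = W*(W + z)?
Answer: 2*I*√12935/3 ≈ 75.821*I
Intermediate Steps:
L(W, z) = 8/(-8 + W*(W + z))
b = -1
s(H, M) = ⅑ (s(H, M) = (-1 + 8/(-8 + 2² + 2*5))² = (-1 + 8/(-8 + 4 + 10))² = (-1 + 8/6)² = (-1 + 8*(⅙))² = (-1 + 4/3)² = (⅓)² = ⅑)
√(-5749 + s(62, 128)) = √(-5749 + ⅑) = √(-51740/9) = 2*I*√12935/3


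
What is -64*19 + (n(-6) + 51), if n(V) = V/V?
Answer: -1164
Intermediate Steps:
n(V) = 1
-64*19 + (n(-6) + 51) = -64*19 + (1 + 51) = -1216 + 52 = -1164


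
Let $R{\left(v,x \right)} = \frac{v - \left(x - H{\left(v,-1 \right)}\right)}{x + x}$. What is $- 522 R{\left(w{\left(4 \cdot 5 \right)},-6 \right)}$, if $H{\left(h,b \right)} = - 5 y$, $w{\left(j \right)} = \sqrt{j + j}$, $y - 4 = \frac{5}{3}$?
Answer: $- \frac{1943}{2} + 87 \sqrt{10} \approx -696.38$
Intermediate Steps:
$y = \frac{17}{3}$ ($y = 4 + \frac{5}{3} = \frac{17}{3} \approx 5.6667$)
$w{\left(j \right)} = \sqrt{2} \sqrt{j}$ ($w{\left(j \right)} = \sqrt{2 j} = \sqrt{2} \sqrt{j}$)
$H{\left(h,b \right)} = - \frac{85}{3}$ ($H{\left(h,b \right)} = \left(-5\right) \frac{17}{3} = - \frac{85}{3}$)
$R{\left(v,x \right)} = \frac{- \frac{85}{3} + v - x}{2 x}$ ($R{\left(v,x \right)} = \frac{v - \left(\frac{85}{3} + x\right)}{x + x} = \frac{- \frac{85}{3} + v - x}{2 x}$)
$- 522 R{\left(w{\left(4 \cdot 5 \right)},-6 \right)} = - 522 \frac{-85 - -18 + 3 \sqrt{2} \sqrt{4 \cdot 5}}{6 \left(-6\right)} = - 522 \cdot \frac{1}{6} \left(- \frac{1}{6}\right) \left(-85 + 18 + 3 \sqrt{2} \sqrt{20}\right) = - 522 \cdot \frac{1}{6} \left(- \frac{1}{6}\right) \left(-85 + 18 + 3 \sqrt{2} \cdot 2 \sqrt{5}\right) = - 522 \cdot \frac{1}{6} \left(- \frac{1}{6}\right) \left(-85 + 18 + 3 \cdot 2 \sqrt{10}\right) = - 522 \cdot \frac{1}{6} \left(- \frac{1}{6}\right) \left(-85 + 18 + 6 \sqrt{10}\right) = - 522 \cdot \frac{1}{6} \left(- \frac{1}{6}\right) \left(-67 + 6 \sqrt{10}\right) = - 522 \left(\frac{67}{36} - \frac{\sqrt{10}}{6}\right) = - \frac{1943}{2} + 87 \sqrt{10}$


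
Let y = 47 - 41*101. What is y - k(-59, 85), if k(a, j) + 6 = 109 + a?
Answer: -4138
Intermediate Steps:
k(a, j) = 103 + a (k(a, j) = -6 + (109 + a) = 103 + a)
y = -4094 (y = 47 - 4141 = -4094)
y - k(-59, 85) = -4094 - (103 - 59) = -4094 - 1*44 = -4094 - 44 = -4138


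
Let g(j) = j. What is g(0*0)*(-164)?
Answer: 0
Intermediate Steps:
g(0*0)*(-164) = (0*0)*(-164) = 0*(-164) = 0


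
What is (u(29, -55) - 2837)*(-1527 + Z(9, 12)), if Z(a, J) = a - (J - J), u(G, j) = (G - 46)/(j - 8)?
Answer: 90429284/21 ≈ 4.3062e+6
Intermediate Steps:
u(G, j) = (-46 + G)/(-8 + j)
Z(a, J) = a (Z(a, J) = a - 1*0 = a + 0 = a)
(u(29, -55) - 2837)*(-1527 + Z(9, 12)) = ((-46 + 29)/(-8 - 55) - 2837)*(-1527 + 9) = (-17/(-63) - 2837)*(-1518) = (-1/63*(-17) - 2837)*(-1518) = (17/63 - 2837)*(-1518) = -178714/63*(-1518) = 90429284/21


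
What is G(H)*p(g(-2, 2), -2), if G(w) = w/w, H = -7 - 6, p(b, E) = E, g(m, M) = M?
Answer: -2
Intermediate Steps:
H = -13
G(w) = 1
G(H)*p(g(-2, 2), -2) = 1*(-2) = -2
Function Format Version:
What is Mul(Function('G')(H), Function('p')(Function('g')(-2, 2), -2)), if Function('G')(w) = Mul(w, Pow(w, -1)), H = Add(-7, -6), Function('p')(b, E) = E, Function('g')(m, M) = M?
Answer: -2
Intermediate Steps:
H = -13
Function('G')(w) = 1
Mul(Function('G')(H), Function('p')(Function('g')(-2, 2), -2)) = Mul(1, -2) = -2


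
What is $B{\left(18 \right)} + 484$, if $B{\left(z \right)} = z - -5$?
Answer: $507$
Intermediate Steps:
$B{\left(z \right)} = 5 + z$ ($B{\left(z \right)} = z + 5 = 5 + z$)
$B{\left(18 \right)} + 484 = \left(5 + 18\right) + 484 = 23 + 484 = 507$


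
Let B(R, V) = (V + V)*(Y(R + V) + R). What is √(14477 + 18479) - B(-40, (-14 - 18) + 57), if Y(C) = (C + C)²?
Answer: -43000 + 2*√8239 ≈ -42818.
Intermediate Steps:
Y(C) = 4*C² (Y(C) = (2*C)² = 4*C²)
B(R, V) = 2*V*(R + 4*(R + V)²) (B(R, V) = (V + V)*(4*(R + V)² + R) = (2*V)*(R + 4*(R + V)²) = 2*V*(R + 4*(R + V)²))
√(14477 + 18479) - B(-40, (-14 - 18) + 57) = √(14477 + 18479) - 2*((-14 - 18) + 57)*(-40 + 4*(-40 + ((-14 - 18) + 57))²) = √32956 - 2*(-32 + 57)*(-40 + 4*(-40 + (-32 + 57))²) = 2*√8239 - 2*25*(-40 + 4*(-40 + 25)²) = 2*√8239 - 2*25*(-40 + 4*(-15)²) = 2*√8239 - 2*25*(-40 + 4*225) = 2*√8239 - 2*25*(-40 + 900) = 2*√8239 - 2*25*860 = 2*√8239 - 1*43000 = 2*√8239 - 43000 = -43000 + 2*√8239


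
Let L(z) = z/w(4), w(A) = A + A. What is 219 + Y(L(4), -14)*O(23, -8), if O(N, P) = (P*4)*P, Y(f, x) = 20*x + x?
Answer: -75045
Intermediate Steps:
w(A) = 2*A
L(z) = z/8 (L(z) = z/((2*4)) = z/8)
Y(f, x) = 21*x
O(N, P) = 4*P² (O(N, P) = (4*P)*P = 4*P²)
219 + Y(L(4), -14)*O(23, -8) = 219 + (21*(-14))*(4*(-8)²) = 219 - 1176*64 = 219 - 294*256 = 219 - 75264 = -75045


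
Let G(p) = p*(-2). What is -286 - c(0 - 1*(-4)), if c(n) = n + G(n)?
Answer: -282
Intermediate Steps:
G(p) = -2*p
c(n) = -n (c(n) = n - 2*n = -n)
-286 - c(0 - 1*(-4)) = -286 - (-1)*(0 - 1*(-4)) = -286 - (-1)*(0 + 4) = -286 - (-1)*4 = -286 - 1*(-4) = -286 + 4 = -282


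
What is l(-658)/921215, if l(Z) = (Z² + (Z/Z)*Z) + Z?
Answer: 431648/921215 ≈ 0.46856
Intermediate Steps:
l(Z) = Z² + 2*Z (l(Z) = (Z² + 1*Z) + Z = (Z² + Z) + Z = (Z + Z²) + Z = Z² + 2*Z)
l(-658)/921215 = -658*(2 - 658)/921215 = -658*(-656)*(1/921215) = 431648*(1/921215) = 431648/921215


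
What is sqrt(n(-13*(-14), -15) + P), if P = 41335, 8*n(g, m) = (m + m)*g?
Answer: sqrt(162610)/2 ≈ 201.62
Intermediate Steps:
n(g, m) = g*m/4 (n(g, m) = ((m + m)*g)/8 = ((2*m)*g)/8 = (2*g*m)/8 = g*m/4)
sqrt(n(-13*(-14), -15) + P) = sqrt((1/4)*(-13*(-14))*(-15) + 41335) = sqrt((1/4)*182*(-15) + 41335) = sqrt(-1365/2 + 41335) = sqrt(81305/2) = sqrt(162610)/2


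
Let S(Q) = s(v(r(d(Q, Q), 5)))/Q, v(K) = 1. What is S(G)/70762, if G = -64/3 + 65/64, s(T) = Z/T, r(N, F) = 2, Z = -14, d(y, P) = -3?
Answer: 1344/138021281 ≈ 9.7376e-6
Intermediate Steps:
s(T) = -14/T
G = -3901/192 (G = -64*1/3 + 65*(1/64) = -64/3 + 65/64 = -3901/192 ≈ -20.318)
S(Q) = -14/Q (S(Q) = (-14/1)/Q = (-14*1)/Q = -14/Q)
S(G)/70762 = -14/(-3901/192)/70762 = -14*(-192/3901)*(1/70762) = (2688/3901)*(1/70762) = 1344/138021281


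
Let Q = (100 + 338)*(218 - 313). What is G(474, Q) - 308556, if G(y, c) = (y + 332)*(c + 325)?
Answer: -33584266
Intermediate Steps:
Q = -41610 (Q = 438*(-95) = -41610)
G(y, c) = (325 + c)*(332 + y) (G(y, c) = (332 + y)*(325 + c) = (325 + c)*(332 + y))
G(474, Q) - 308556 = (107900 + 325*474 + 332*(-41610) - 41610*474) - 308556 = (107900 + 154050 - 13814520 - 19723140) - 308556 = -33275710 - 308556 = -33584266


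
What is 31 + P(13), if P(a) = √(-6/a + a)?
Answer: 31 + √2119/13 ≈ 34.541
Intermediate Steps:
P(a) = √(a - 6/a)
31 + P(13) = 31 + √(13 - 6/13) = 31 + √(163/13) = 31 + √2119/13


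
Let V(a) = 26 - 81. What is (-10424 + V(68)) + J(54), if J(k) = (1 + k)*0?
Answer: -10479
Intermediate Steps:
V(a) = -55
J(k) = 0
(-10424 + V(68)) + J(54) = (-10424 - 55) + 0 = -10479 + 0 = -10479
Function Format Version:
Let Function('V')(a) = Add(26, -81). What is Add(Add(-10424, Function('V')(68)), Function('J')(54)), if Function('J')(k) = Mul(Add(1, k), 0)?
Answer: -10479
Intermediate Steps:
Function('V')(a) = -55
Function('J')(k) = 0
Add(Add(-10424, Function('V')(68)), Function('J')(54)) = Add(Add(-10424, -55), 0) = Add(-10479, 0) = -10479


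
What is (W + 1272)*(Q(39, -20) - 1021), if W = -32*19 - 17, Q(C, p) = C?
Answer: -635354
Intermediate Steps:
W = -625 (W = -608 - 17 = -625)
(W + 1272)*(Q(39, -20) - 1021) = (-625 + 1272)*(39 - 1021) = 647*(-982) = -635354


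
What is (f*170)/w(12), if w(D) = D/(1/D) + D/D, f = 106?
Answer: 3604/29 ≈ 124.28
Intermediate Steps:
w(D) = 1 + D² (w(D) = D*D + 1 = D² + 1 = 1 + D²)
(f*170)/w(12) = (106*170)/(1 + 12²) = 18020/(1 + 144) = 18020/145 = 18020*(1/145) = 3604/29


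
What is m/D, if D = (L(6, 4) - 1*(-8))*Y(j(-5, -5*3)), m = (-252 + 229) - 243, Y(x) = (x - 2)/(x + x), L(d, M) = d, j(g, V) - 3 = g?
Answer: -19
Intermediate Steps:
j(g, V) = 3 + g
Y(x) = (-2 + x)/(2*x) (Y(x) = (-2 + x)/((2*x)) = (-2 + x)*(1/(2*x)) = (-2 + x)/(2*x))
m = -266 (m = -23 - 243 = -266)
D = 14 (D = (6 - 1*(-8))*((-2 + (3 - 5))/(2*(3 - 5))) = (6 + 8)*((½)*(-2 - 2)/(-2)) = 14*((½)*(-½)*(-4)) = 14*1 = 14)
m/D = -266/14 = -266*1/14 = -19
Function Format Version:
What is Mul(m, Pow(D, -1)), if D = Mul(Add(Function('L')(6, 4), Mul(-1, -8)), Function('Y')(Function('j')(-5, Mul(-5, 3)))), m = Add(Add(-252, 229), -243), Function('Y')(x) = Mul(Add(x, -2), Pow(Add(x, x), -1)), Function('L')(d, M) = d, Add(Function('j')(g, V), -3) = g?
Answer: -19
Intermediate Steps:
Function('j')(g, V) = Add(3, g)
Function('Y')(x) = Mul(Rational(1, 2), Pow(x, -1), Add(-2, x)) (Function('Y')(x) = Mul(Add(-2, x), Pow(Mul(2, x), -1)) = Mul(Add(-2, x), Mul(Rational(1, 2), Pow(x, -1))) = Mul(Rational(1, 2), Pow(x, -1), Add(-2, x)))
m = -266 (m = Add(-23, -243) = -266)
D = 14 (D = Mul(Add(6, Mul(-1, -8)), Mul(Rational(1, 2), Pow(Add(3, -5), -1), Add(-2, Add(3, -5)))) = Mul(Add(6, 8), Mul(Rational(1, 2), Pow(-2, -1), Add(-2, -2))) = Mul(14, Mul(Rational(1, 2), Rational(-1, 2), -4)) = Mul(14, 1) = 14)
Mul(m, Pow(D, -1)) = Mul(-266, Pow(14, -1)) = Mul(-266, Rational(1, 14)) = -19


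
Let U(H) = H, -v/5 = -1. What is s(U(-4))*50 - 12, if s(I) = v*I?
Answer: -1012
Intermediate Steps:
v = 5 (v = -5*(-1) = 5)
s(I) = 5*I
s(U(-4))*50 - 12 = (5*(-4))*50 - 12 = -20*50 - 12 = -1000 - 12 = -1012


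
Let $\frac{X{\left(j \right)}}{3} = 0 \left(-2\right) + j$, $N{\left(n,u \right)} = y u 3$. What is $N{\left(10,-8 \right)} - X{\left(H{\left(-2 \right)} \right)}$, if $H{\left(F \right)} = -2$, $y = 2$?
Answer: $-42$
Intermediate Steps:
$N{\left(n,u \right)} = 6 u$ ($N{\left(n,u \right)} = 2 u 3 = 6 u$)
$X{\left(j \right)} = 3 j$ ($X{\left(j \right)} = 3 \left(0 \left(-2\right) + j\right) = 3 \left(0 + j\right) = 3 j$)
$N{\left(10,-8 \right)} - X{\left(H{\left(-2 \right)} \right)} = 6 \left(-8\right) - 3 \left(-2\right) = -48 - -6 = -48 + 6 = -42$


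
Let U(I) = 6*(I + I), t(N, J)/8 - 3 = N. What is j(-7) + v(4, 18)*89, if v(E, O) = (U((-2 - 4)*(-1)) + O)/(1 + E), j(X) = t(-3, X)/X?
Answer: 1602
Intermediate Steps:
t(N, J) = 24 + 8*N
U(I) = 12*I (U(I) = 6*(2*I) = 12*I)
j(X) = 0 (j(X) = (24 + 8*(-3))/X = (24 - 24)/X = 0/X = 0)
v(E, O) = (72 + O)/(1 + E) (v(E, O) = (12*((-2 - 4)*(-1)) + O)/(1 + E) = (12*(-6*(-1)) + O)/(1 + E) = (12*6 + O)/(1 + E) = (72 + O)/(1 + E))
j(-7) + v(4, 18)*89 = 0 + ((72 + 18)/(1 + 4))*89 = 0 + (90/5)*89 = 0 + ((⅕)*90)*89 = 0 + 18*89 = 0 + 1602 = 1602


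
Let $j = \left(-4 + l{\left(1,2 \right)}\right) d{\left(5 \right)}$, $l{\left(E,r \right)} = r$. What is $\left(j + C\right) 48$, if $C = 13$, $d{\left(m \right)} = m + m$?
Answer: $-336$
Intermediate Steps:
$d{\left(m \right)} = 2 m$
$j = -20$ ($j = \left(-4 + 2\right) 2 \cdot 5 = \left(-2\right) 10 = -20$)
$\left(j + C\right) 48 = \left(-20 + 13\right) 48 = \left(-7\right) 48 = -336$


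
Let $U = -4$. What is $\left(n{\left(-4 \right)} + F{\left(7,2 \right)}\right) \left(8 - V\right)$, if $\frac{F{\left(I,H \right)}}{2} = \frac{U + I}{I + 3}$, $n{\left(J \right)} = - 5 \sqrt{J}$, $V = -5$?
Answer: $\frac{39}{5} - 130 i \approx 7.8 - 130.0 i$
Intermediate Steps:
$F{\left(I,H \right)} = \frac{2 \left(-4 + I\right)}{3 + I}$ ($F{\left(I,H \right)} = 2 \frac{-4 + I}{I + 3} = 2 \frac{-4 + I}{3 + I} = \frac{2 \left(-4 + I\right)}{3 + I}$)
$\left(n{\left(-4 \right)} + F{\left(7,2 \right)}\right) \left(8 - V\right) = \left(- 5 \sqrt{-4} + \frac{2 \left(-4 + 7\right)}{3 + 7}\right) \left(8 - -5\right) = \left(- 5 \cdot 2 i + 2 \cdot \frac{1}{10} \cdot 3\right) \left(8 + 5\right) = \left(- 10 i + 2 \cdot \frac{1}{10} \cdot 3\right) 13 = \left(- 10 i + \frac{3}{5}\right) 13 = \left(\frac{3}{5} - 10 i\right) 13 = \frac{39}{5} - 130 i$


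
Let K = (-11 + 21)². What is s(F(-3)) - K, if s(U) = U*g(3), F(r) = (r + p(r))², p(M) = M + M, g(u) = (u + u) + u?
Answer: 629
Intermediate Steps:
g(u) = 3*u (g(u) = 2*u + u = 3*u)
p(M) = 2*M
F(r) = 9*r² (F(r) = (r + 2*r)² = (3*r)² = 9*r²)
K = 100 (K = 10² = 100)
s(U) = 9*U (s(U) = U*(3*3) = U*9 = 9*U)
s(F(-3)) - K = 9*(9*(-3)²) - 1*100 = 9*(9*9) - 100 = 9*81 - 100 = 729 - 100 = 629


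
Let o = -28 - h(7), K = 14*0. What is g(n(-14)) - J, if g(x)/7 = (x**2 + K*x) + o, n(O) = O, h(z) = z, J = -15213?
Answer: 16340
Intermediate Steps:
K = 0
o = -35 (o = -28 - 1*7 = -28 - 7 = -35)
g(x) = -245 + 7*x**2 (g(x) = 7*((x**2 + 0*x) - 35) = 7*((x**2 + 0) - 35) = 7*(x**2 - 35) = 7*(-35 + x**2) = -245 + 7*x**2)
g(n(-14)) - J = (-245 + 7*(-14)**2) - 1*(-15213) = (-245 + 7*196) + 15213 = (-245 + 1372) + 15213 = 1127 + 15213 = 16340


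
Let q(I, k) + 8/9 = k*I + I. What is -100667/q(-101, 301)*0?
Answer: 0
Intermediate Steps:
q(I, k) = -8/9 + I + I*k (q(I, k) = -8/9 + (k*I + I) = -8/9 + (I*k + I) = -8/9 + (I + I*k) = -8/9 + I + I*k)
-100667/q(-101, 301)*0 = -100667/(-8/9 - 101 - 101*301)*0 = -100667/(-8/9 - 101 - 30401)*0 = -100667/(-274526/9)*0 = -100667*(-9/274526)*0 = (129429/39218)*0 = 0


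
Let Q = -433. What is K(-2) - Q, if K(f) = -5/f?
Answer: 871/2 ≈ 435.50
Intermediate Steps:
K(-2) - Q = -5/(-2) - 1*(-433) = -5*(-1/2) + 433 = 5/2 + 433 = 871/2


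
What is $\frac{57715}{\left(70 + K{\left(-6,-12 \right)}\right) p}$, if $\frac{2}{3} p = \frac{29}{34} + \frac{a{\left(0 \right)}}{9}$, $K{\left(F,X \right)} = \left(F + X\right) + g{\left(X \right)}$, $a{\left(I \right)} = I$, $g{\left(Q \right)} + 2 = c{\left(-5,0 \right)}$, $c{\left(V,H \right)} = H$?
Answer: $\frac{392462}{435} \approx 902.21$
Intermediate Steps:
$g{\left(Q \right)} = -2$ ($g{\left(Q \right)} = -2 + 0 = -2$)
$K{\left(F,X \right)} = -2 + F + X$ ($K{\left(F,X \right)} = \left(F + X\right) - 2 = -2 + F + X$)
$p = \frac{87}{68}$ ($p = \frac{3 \left(\frac{29}{34} + \frac{0}{9}\right)}{2} = \frac{3 \left(29 \cdot \frac{1}{34} + 0 \cdot \frac{1}{9}\right)}{2} = \frac{3 \left(\frac{29}{34} + 0\right)}{2} = \frac{3}{2} \cdot \frac{29}{34} = \frac{87}{68} \approx 1.2794$)
$\frac{57715}{\left(70 + K{\left(-6,-12 \right)}\right) p} = \frac{57715}{\left(70 - 20\right) \frac{87}{68}} = \frac{57715}{50 \cdot \frac{87}{68}} = \frac{57715}{\frac{2175}{34}} = 57715 \cdot \frac{34}{2175} = \frac{392462}{435}$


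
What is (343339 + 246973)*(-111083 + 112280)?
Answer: 706603464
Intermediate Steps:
(343339 + 246973)*(-111083 + 112280) = 590312*1197 = 706603464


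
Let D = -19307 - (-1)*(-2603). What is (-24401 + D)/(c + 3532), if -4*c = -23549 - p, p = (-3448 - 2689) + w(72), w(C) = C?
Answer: -46311/7903 ≈ -5.8599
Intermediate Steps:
D = -21910 (D = -19307 - 1*2603 = -19307 - 2603 = -21910)
p = -6065 (p = (-3448 - 2689) + 72 = -6137 + 72 = -6065)
c = 4371 (c = -(-23549 - 1*(-6065))/4 = -(-23549 + 6065)/4 = -1/4*(-17484) = 4371)
(-24401 + D)/(c + 3532) = (-24401 - 21910)/(4371 + 3532) = -46311/7903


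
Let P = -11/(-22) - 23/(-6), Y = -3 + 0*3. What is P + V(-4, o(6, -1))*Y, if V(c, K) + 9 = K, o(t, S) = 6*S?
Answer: 148/3 ≈ 49.333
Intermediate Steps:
Y = -3 (Y = -3 + 0 = -3)
V(c, K) = -9 + K
P = 13/3 (P = -11*(-1/22) - 23*(-⅙) = ½ + 23/6 = 13/3 ≈ 4.3333)
P + V(-4, o(6, -1))*Y = 13/3 + (-9 + 6*(-1))*(-3) = 13/3 + (-9 - 6)*(-3) = 13/3 - 15*(-3) = 13/3 + 45 = 148/3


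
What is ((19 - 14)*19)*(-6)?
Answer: -570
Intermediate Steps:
((19 - 14)*19)*(-6) = (5*19)*(-6) = 95*(-6) = -570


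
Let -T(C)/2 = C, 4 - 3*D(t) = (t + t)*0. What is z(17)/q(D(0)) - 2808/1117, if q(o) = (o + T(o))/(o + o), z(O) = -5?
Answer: 8362/1117 ≈ 7.4861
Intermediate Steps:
D(t) = 4/3 (D(t) = 4/3 - (t + t)*0/3 = 4/3 - 2*t*0/3 = 4/3 - ⅓*0 = 4/3 + 0 = 4/3)
T(C) = -2*C
q(o) = -½ (q(o) = (o - 2*o)/(o + o) = (-o)/((2*o)) = (-o)*(1/(2*o)) = -½)
z(17)/q(D(0)) - 2808/1117 = -5/(-½) - 2808/1117 = -5*(-2) - 2808*1/1117 = 10 - 2808/1117 = 8362/1117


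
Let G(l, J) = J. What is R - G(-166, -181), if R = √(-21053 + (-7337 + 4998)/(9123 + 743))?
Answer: 181 + I*√2049279064242/9866 ≈ 181.0 + 145.1*I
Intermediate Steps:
R = I*√2049279064242/9866 (R = √(-21053 - 2339/9866) = √(-207711237/9866) = I*√2049279064242/9866 ≈ 145.1*I)
R - G(-166, -181) = I*√2049279064242/9866 - 1*(-181) = I*√2049279064242/9866 + 181 = 181 + I*√2049279064242/9866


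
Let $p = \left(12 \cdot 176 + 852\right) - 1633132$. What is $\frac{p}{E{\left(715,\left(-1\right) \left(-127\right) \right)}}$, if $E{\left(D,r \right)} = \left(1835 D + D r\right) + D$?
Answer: $- \frac{1630168}{1403545} \approx -1.1615$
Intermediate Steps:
$E{\left(D,r \right)} = 1836 D + D r$
$p = -1630168$ ($p = \left(2112 + 852\right) - 1633132 = 2964 - 1633132 = -1630168$)
$\frac{p}{E{\left(715,\left(-1\right) \left(-127\right) \right)}} = - \frac{1630168}{715 \left(1836 - -127\right)} = - \frac{1630168}{715 \left(1836 + 127\right)} = - \frac{1630168}{715 \cdot 1963} = - \frac{1630168}{1403545}$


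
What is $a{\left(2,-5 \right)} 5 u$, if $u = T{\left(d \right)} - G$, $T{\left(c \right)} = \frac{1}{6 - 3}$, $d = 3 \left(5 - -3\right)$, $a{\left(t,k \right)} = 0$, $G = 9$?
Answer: $0$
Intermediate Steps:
$d = 24$ ($d = 3 \left(5 + \left(-1 + 4\right)\right) = 3 \left(5 + 3\right) = 3 \cdot 8 = 24$)
$T{\left(c \right)} = \frac{1}{3}$
$u = - \frac{26}{3}$ ($u = \frac{1}{3} - 9 = - \frac{26}{3} \approx -8.6667$)
$a{\left(2,-5 \right)} 5 u = 0 \cdot 5 \left(- \frac{26}{3}\right) = 0 \left(- \frac{26}{3}\right) = 0$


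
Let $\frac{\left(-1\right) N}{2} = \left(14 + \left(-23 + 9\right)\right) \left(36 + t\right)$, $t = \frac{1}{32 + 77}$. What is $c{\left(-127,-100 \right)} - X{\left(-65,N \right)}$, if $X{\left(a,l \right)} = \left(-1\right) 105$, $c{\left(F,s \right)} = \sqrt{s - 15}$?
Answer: $105 + i \sqrt{115} \approx 105.0 + 10.724 i$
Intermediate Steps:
$c{\left(F,s \right)} = \sqrt{-15 + s}$
$t = \frac{1}{109} \approx 0.0091743$
$N = 0$ ($N = - 2 \left(14 + \left(-23 + 9\right)\right) \left(36 + \frac{1}{109}\right) = - 2 \left(14 - 14\right) \frac{3925}{109} = - 2 \cdot 0 \cdot \frac{3925}{109} = \left(-2\right) 0 = 0$)
$X{\left(a,l \right)} = -105$
$c{\left(-127,-100 \right)} - X{\left(-65,N \right)} = \sqrt{-15 - 100} - -105 = \sqrt{-115} + 105 = i \sqrt{115} + 105 = 105 + i \sqrt{115}$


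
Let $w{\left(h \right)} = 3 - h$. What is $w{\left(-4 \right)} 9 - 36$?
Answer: $27$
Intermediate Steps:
$w{\left(-4 \right)} 9 - 36 = \left(3 - -4\right) 9 - 36 = \left(3 + 4\right) 9 - 36 = 7 \cdot 9 - 36 = 63 - 36 = 27$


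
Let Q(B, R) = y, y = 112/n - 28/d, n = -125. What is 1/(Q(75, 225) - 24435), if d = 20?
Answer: -125/3054662 ≈ -4.0921e-5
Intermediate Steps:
y = -287/125 (y = 112/(-125) - 28/20 = 112*(-1/125) - 28*1/20 = -112/125 - 7/5 = -287/125 ≈ -2.2960)
Q(B, R) = -287/125
1/(Q(75, 225) - 24435) = 1/(-287/125 - 24435) = 1/(-3054662/125) = -125/3054662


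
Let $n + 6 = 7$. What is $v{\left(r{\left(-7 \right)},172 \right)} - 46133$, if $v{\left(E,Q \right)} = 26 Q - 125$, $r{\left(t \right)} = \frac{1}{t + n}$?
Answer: $-41786$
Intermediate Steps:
$n = 1$ ($n = -6 + 7 = 1$)
$r{\left(t \right)} = \frac{1}{1 + t}$ ($r{\left(t \right)} = \frac{1}{t + 1} = \frac{1}{1 + t}$)
$v{\left(E,Q \right)} = -125 + 26 Q$
$v{\left(r{\left(-7 \right)},172 \right)} - 46133 = \left(-125 + 26 \cdot 172\right) - 46133 = \left(-125 + 4472\right) - 46133 = 4347 - 46133 = -41786$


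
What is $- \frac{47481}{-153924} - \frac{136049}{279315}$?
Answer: $- \frac{2559683587}{14331094020} \approx -0.17861$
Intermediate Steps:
$- \frac{47481}{-153924} - \frac{136049}{279315} = \left(-47481\right) \left(- \frac{1}{153924}\right) - \frac{136049}{279315} = \frac{15827}{51308} - \frac{136049}{279315} = - \frac{2559683587}{14331094020}$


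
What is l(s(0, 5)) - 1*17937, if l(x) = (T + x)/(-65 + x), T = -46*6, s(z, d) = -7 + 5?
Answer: -1201501/67 ≈ -17933.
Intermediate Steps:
s(z, d) = -2
T = -276
l(x) = (-276 + x)/(-65 + x)
l(s(0, 5)) - 1*17937 = (-276 - 2)/(-65 - 2) - 1*17937 = -278/(-67) - 17937 = -1/67*(-278) - 17937 = 278/67 - 17937 = -1201501/67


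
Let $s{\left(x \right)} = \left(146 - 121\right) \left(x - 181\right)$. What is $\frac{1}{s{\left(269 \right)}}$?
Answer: $\frac{1}{2200} \approx 0.00045455$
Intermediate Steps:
$s{\left(x \right)} = -4525 + 25 x$ ($s{\left(x \right)} = \left(146 - 121\right) \left(-181 + x\right) = 25 \left(-181 + x\right) = -4525 + 25 x$)
$\frac{1}{s{\left(269 \right)}} = \frac{1}{-4525 + 25 \cdot 269} = \frac{1}{-4525 + 6725} = \frac{1}{2200}$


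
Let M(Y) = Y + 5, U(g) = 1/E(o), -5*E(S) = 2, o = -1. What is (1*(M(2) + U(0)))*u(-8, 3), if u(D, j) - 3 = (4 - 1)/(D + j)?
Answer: 54/5 ≈ 10.800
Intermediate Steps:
E(S) = -2/5 (E(S) = -1/5*2 = -2/5)
U(g) = -5/2 (U(g) = 1/(-2/5) = -5/2)
M(Y) = 5 + Y
u(D, j) = 3 + 3/(D + j) (u(D, j) = 3 + (4 - 1)/(D + j) = 3 + 3/(D + j))
(1*(M(2) + U(0)))*u(-8, 3) = (1*((5 + 2) - 5/2))*(3*(1 - 8 + 3)/(-8 + 3)) = (1*(7 - 5/2))*(3*(-4)/(-5)) = (1*(9/2))*(3*(-1/5)*(-4)) = (9/2)*(12/5) = 54/5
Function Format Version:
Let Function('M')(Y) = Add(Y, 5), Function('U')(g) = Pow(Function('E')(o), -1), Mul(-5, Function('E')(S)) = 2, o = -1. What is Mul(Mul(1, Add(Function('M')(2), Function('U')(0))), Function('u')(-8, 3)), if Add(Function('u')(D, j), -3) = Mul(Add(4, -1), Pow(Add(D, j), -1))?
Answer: Rational(54, 5) ≈ 10.800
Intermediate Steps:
Function('E')(S) = Rational(-2, 5) (Function('E')(S) = Mul(Rational(-1, 5), 2) = Rational(-2, 5))
Function('U')(g) = Rational(-5, 2) (Function('U')(g) = Pow(Rational(-2, 5), -1) = Rational(-5, 2))
Function('M')(Y) = Add(5, Y)
Function('u')(D, j) = Add(3, Mul(3, Pow(Add(D, j), -1))) (Function('u')(D, j) = Add(3, Mul(Add(4, -1), Pow(Add(D, j), -1))) = Add(3, Mul(3, Pow(Add(D, j), -1))))
Mul(Mul(1, Add(Function('M')(2), Function('U')(0))), Function('u')(-8, 3)) = Mul(Mul(1, Add(Add(5, 2), Rational(-5, 2))), Mul(3, Pow(Add(-8, 3), -1), Add(1, -8, 3))) = Mul(Mul(1, Add(7, Rational(-5, 2))), Mul(3, Pow(-5, -1), -4)) = Mul(Mul(1, Rational(9, 2)), Mul(3, Rational(-1, 5), -4)) = Mul(Rational(9, 2), Rational(12, 5)) = Rational(54, 5)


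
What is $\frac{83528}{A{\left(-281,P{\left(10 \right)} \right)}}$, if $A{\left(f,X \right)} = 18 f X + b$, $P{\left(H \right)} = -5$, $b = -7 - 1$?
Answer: $\frac{41764}{12641} \approx 3.3039$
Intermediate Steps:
$b = -8$ ($b = -7 - 1 = -8$)
$A{\left(f,X \right)} = -8 + 18 X f$ ($A{\left(f,X \right)} = 18 f X - 8 = 18 X f - 8 = -8 + 18 X f$)
$\frac{83528}{A{\left(-281,P{\left(10 \right)} \right)}} = \frac{83528}{-8 + 18 \left(-5\right) \left(-281\right)} = \frac{83528}{-8 + 25290} = \frac{83528}{25282} = 83528 \cdot \frac{1}{25282} = \frac{41764}{12641}$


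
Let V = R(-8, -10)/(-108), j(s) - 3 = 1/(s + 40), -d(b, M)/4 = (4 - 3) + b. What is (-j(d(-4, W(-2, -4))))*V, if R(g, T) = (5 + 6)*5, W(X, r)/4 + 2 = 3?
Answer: 8635/5616 ≈ 1.5376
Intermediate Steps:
W(X, r) = 4 (W(X, r) = -8 + 4*3 = -8 + 12 = 4)
d(b, M) = -4 - 4*b (d(b, M) = -4*((4 - 3) + b) = -4*(1 + b) = -4 - 4*b)
j(s) = 3 + 1/(40 + s) (j(s) = 3 + 1/(s + 40) = 3 + 1/(40 + s))
R(g, T) = 55 (R(g, T) = 11*5 = 55)
V = -55/108 (V = 55/(-108) = 55*(-1/108) = -55/108 ≈ -0.50926)
(-j(d(-4, W(-2, -4))))*V = -(121 + 3*(-4 - 4*(-4)))/(40 + (-4 - 4*(-4)))*(-55/108) = -(121 + 3*(-4 + 16))/(40 + (-4 + 16))*(-55/108) = -(121 + 3*12)/(40 + 12)*(-55/108) = -(121 + 36)/52*(-55/108) = -157/52*(-55/108) = 8635/5616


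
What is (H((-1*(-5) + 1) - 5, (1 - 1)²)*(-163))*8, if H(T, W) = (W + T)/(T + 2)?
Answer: -1304/3 ≈ -434.67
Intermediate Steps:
H(T, W) = (T + W)/(2 + T)
(H((-1*(-5) + 1) - 5, (1 - 1)²)*(-163))*8 = (((((-1*(-5) + 1) - 5) + (1 - 1)²)/(2 + ((-1*(-5) + 1) - 5)))*(-163))*8 = (((((5 + 1) - 5) + 0²)/(2 + ((5 + 1) - 5)))*(-163))*8 = ((((6 - 5) + 0)/(2 + (6 - 5)))*(-163))*8 = (((1 + 0)/(2 + 1))*(-163))*8 = ((1/3)*(-163))*8 = (((⅓)*1)*(-163))*8 = ((⅓)*(-163))*8 = -163/3*8 = -1304/3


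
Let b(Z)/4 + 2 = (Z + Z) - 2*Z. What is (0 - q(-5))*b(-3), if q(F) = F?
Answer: -40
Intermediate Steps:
b(Z) = -8 (b(Z) = -8 + 4*((Z + Z) - 2*Z) = -8 + 4*(2*Z - 2*Z) = -8 + 4*0 = -8 + 0 = -8)
(0 - q(-5))*b(-3) = (0 - 1*(-5))*(-8) = (0 + 5)*(-8) = 5*(-8) = -40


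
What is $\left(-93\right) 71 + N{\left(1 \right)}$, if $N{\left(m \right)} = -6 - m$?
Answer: $-6610$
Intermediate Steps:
$\left(-93\right) 71 + N{\left(1 \right)} = \left(-93\right) 71 - 7 = -6603 - 7 = -6610$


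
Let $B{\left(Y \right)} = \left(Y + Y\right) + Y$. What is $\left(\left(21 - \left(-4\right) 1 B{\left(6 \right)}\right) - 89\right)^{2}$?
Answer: $16$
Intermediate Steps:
$B{\left(Y \right)} = 3 Y$ ($B{\left(Y \right)} = 2 Y + Y = 3 Y$)
$\left(\left(21 - \left(-4\right) 1 B{\left(6 \right)}\right) - 89\right)^{2} = \left(\left(21 - \left(-4\right) 1 \cdot 3 \cdot 6\right) - 89\right)^{2} = \left(\left(21 - \left(-4\right) 18\right) - 89\right)^{2} = \left(\left(21 - -72\right) - 89\right)^{2} = \left(\left(21 + 72\right) - 89\right)^{2} = \left(93 - 89\right)^{2} = 4^{2} = 16$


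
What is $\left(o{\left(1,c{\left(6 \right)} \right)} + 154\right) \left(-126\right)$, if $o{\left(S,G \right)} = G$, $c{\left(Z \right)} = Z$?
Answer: $-20160$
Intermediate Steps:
$\left(o{\left(1,c{\left(6 \right)} \right)} + 154\right) \left(-126\right) = \left(6 + 154\right) \left(-126\right) = 160 \left(-126\right) = -20160$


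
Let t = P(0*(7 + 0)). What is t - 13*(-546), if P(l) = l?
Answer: 7098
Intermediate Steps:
t = 0 (t = 0*(7 + 0) = 0*7 = 0)
t - 13*(-546) = 0 - 13*(-546) = 0 - 1*(-7098) = 0 + 7098 = 7098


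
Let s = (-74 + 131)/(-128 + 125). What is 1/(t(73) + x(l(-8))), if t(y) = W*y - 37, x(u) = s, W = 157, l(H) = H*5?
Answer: 1/11405 ≈ 8.7681e-5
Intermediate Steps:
l(H) = 5*H
s = -19 (s = 57/(-3) = 57*(-⅓) = -19)
x(u) = -19
t(y) = -37 + 157*y (t(y) = 157*y - 37 = -37 + 157*y)
1/(t(73) + x(l(-8))) = 1/((-37 + 157*73) - 19) = 1/((-37 + 11461) - 19) = 1/(11424 - 19) = 1/11405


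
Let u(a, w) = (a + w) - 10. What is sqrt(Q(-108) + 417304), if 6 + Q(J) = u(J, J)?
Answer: 4*sqrt(26067) ≈ 645.81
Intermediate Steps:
u(a, w) = -10 + a + w
Q(J) = -16 + 2*J (Q(J) = -6 + (-10 + J + J) = -6 + (-10 + 2*J) = -16 + 2*J)
sqrt(Q(-108) + 417304) = sqrt((-16 + 2*(-108)) + 417304) = sqrt((-16 - 216) + 417304) = sqrt(-232 + 417304) = sqrt(417072) = 4*sqrt(26067)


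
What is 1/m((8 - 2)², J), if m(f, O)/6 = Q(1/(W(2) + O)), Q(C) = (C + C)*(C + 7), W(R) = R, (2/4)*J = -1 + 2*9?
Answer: 108/253 ≈ 0.42688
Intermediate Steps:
J = 34 (J = 2*(-1 + 2*9) = 2*(-1 + 18) = 2*17 = 34)
Q(C) = 2*C*(7 + C) (Q(C) = (2*C)*(7 + C) = 2*C*(7 + C))
m(f, O) = 12*(7 + 1/(2 + O))/(2 + O) (m(f, O) = 6*(2*(7 + 1/(2 + O))/(2 + O)) = 12*(7 + 1/(2 + O))/(2 + O))
1/m((8 - 2)², J) = 1/(12*(15 + 7*34)/(2 + 34)²) = 1/(12*(15 + 238)/36²) = 1/(12*(1/1296)*253) = 1/(253/108) = 108/253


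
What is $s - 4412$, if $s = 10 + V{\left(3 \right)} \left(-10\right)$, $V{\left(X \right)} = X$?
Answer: $-4432$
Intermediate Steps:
$s = -20$ ($s = 10 + 3 \left(-10\right) = 10 - 30 = -20$)
$s - 4412 = -20 - 4412 = -4432$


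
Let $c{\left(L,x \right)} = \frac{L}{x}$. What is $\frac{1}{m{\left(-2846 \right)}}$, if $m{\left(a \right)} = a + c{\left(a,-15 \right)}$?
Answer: $- \frac{15}{39844} \approx -0.00037647$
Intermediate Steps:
$m{\left(a \right)} = \frac{14 a}{15}$ ($m{\left(a \right)} = a + \frac{a}{-15} = a + a \left(- \frac{1}{15}\right) = a - \frac{a}{15} = \frac{14 a}{15}$)
$\frac{1}{m{\left(-2846 \right)}} = \frac{1}{\frac{14}{15} \left(-2846\right)} = \frac{1}{- \frac{39844}{15}} = - \frac{15}{39844}$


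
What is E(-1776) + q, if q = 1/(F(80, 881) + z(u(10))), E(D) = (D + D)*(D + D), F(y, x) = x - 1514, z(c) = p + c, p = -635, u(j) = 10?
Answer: 15871813631/1258 ≈ 1.2617e+7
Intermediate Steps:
z(c) = -635 + c
F(y, x) = -1514 + x
E(D) = 4*D**2 (E(D) = (2*D)*(2*D) = 4*D**2)
q = -1/1258 (q = 1/((-1514 + 881) + (-635 + 10)) = 1/(-633 - 625) = 1/(-1258) = -1/1258 ≈ -0.00079491)
E(-1776) + q = 4*(-1776)**2 - 1/1258 = 4*3154176 - 1/1258 = 12616704 - 1/1258 = 15871813631/1258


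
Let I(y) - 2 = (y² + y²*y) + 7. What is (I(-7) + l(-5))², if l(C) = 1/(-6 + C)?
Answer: 9834496/121 ≈ 81277.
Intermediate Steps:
I(y) = 9 + y² + y³ (I(y) = 2 + ((y² + y²*y) + 7) = 2 + ((y² + y³) + 7) = 2 + (7 + y² + y³) = 9 + y² + y³)
(I(-7) + l(-5))² = ((9 + (-7)² + (-7)³) + 1/(-6 - 5))² = ((9 + 49 - 343) + 1/(-11))² = (-285 - 1/11)² = (-3136/11)² = 9834496/121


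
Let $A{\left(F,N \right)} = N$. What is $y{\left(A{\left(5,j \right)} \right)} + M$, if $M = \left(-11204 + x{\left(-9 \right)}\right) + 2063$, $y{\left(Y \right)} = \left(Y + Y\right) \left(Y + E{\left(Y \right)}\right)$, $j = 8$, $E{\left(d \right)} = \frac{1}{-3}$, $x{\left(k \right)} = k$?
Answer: $- \frac{27082}{3} \approx -9027.3$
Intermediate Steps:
$E{\left(d \right)} = - \frac{1}{3}$
$y{\left(Y \right)} = 2 Y \left(- \frac{1}{3} + Y\right)$ ($y{\left(Y \right)} = \left(Y + Y\right) \left(Y - \frac{1}{3}\right) = 2 Y \left(- \frac{1}{3} + Y\right)$)
$M = -9150$ ($M = \left(-11204 - 9\right) + 2063 = -11213 + 2063 = -9150$)
$y{\left(A{\left(5,j \right)} \right)} + M = \frac{2}{3} \cdot 8 \left(-1 + 3 \cdot 8\right) - 9150 = \frac{2}{3} \cdot 8 \left(-1 + 24\right) - 9150 = \frac{2}{3} \cdot 8 \cdot 23 - 9150 = \frac{368}{3} - 9150 = - \frac{27082}{3}$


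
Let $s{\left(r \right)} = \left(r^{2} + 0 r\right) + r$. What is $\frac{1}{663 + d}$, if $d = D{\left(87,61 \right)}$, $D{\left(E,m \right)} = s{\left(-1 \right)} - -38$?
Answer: $\frac{1}{701} \approx 0.0014265$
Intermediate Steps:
$s{\left(r \right)} = r + r^{2}$ ($s{\left(r \right)} = \left(r^{2} + 0\right) + r = r^{2} + r = r + r^{2}$)
$D{\left(E,m \right)} = 38$ ($D{\left(E,m \right)} = - (1 - 1) - -38 = \left(-1\right) 0 + 38 = 0 + 38 = 38$)
$d = 38$
$\frac{1}{663 + d} = \frac{1}{663 + 38} = \frac{1}{701}$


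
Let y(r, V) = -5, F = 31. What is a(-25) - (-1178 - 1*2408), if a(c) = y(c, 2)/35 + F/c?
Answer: 627308/175 ≈ 3584.6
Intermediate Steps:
a(c) = -⅐ + 31/c (a(c) = -5/35 + 31/c = -5*1/35 + 31/c = -⅐ + 31/c)
a(-25) - (-1178 - 1*2408) = (⅐)*(217 - 1*(-25))/(-25) - (-1178 - 1*2408) = (⅐)*(-1/25)*(217 + 25) - (-1178 - 2408) = (⅐)*(-1/25)*242 - 1*(-3586) = -242/175 + 3586 = 627308/175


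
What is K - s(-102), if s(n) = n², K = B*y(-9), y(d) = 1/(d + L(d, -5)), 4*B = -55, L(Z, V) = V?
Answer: -582569/56 ≈ -10403.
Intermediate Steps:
B = -55/4 (B = (¼)*(-55) = -55/4 ≈ -13.750)
y(d) = 1/(-5 + d) (y(d) = 1/(d - 5) = 1/(-5 + d))
K = 55/56 (K = -55/(4*(-5 - 9)) = -55/4/(-14) = -55/4*(-1/14) = 55/56 ≈ 0.98214)
K - s(-102) = 55/56 - 1*(-102)² = 55/56 - 1*10404 = 55/56 - 10404 = -582569/56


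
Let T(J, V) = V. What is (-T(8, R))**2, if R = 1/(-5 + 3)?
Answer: 1/4 ≈ 0.25000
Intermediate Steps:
R = -1/2 (R = 1/(-2) = -1/2 ≈ -0.50000)
(-T(8, R))**2 = (-1*(-1/2))**2 = (1/2)**2 = 1/4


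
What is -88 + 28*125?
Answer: 3412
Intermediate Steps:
-88 + 28*125 = -88 + 3500 = 3412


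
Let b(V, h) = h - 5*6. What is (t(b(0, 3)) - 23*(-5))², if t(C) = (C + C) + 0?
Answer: 3721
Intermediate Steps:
b(V, h) = -30 + h (b(V, h) = h - 30 = -30 + h)
t(C) = 2*C (t(C) = 2*C + 0 = 2*C)
(t(b(0, 3)) - 23*(-5))² = (2*(-30 + 3) - 23*(-5))² = (2*(-27) + 115)² = (-54 + 115)² = 61² = 3721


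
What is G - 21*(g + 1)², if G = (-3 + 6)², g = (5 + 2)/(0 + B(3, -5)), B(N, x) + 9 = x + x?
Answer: 225/361 ≈ 0.62327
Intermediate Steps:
B(N, x) = -9 + 2*x (B(N, x) = -9 + (x + x) = -9 + 2*x)
g = -7/19 (g = (5 + 2)/(0 + (-9 + 2*(-5))) = 7/(0 + (-9 - 10)) = 7/(0 - 19) = 7/(-19) = 7*(-1/19) = -7/19 ≈ -0.36842)
G = 9 (G = 3² = 9)
G - 21*(g + 1)² = 9 - 21*(-7/19 + 1)² = 9 - 21*(12/19)² = 9 - 21*144/361 = 9 - 3024/361 = 225/361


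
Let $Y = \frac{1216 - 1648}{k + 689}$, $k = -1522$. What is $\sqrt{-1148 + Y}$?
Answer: $\frac{2 i \sqrt{4062371}}{119} \approx 33.875 i$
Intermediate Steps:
$Y = \frac{432}{833}$ ($Y = \frac{1216 - 1648}{-1522 + 689} = - \frac{432}{-833} = \left(-432\right) \left(- \frac{1}{833}\right) = \frac{432}{833} \approx 0.51861$)
$\sqrt{-1148 + Y} = \sqrt{-1148 + \frac{432}{833}} = \sqrt{- \frac{955852}{833}} = \frac{2 i \sqrt{4062371}}{119}$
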